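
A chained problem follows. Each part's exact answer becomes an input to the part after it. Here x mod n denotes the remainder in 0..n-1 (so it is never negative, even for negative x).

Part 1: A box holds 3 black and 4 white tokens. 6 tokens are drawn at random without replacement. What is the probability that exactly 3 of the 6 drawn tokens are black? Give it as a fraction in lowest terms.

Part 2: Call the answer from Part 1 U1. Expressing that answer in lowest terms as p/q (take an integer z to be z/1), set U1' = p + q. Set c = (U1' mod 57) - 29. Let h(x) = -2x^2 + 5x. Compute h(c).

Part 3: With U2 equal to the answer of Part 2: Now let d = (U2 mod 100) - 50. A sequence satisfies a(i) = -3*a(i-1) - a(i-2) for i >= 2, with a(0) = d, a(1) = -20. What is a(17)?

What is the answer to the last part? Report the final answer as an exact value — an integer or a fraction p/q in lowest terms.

Part 1: total draws C(7,6) = 7; favorable C(3,3)*C(4,3) = 4; P = 4/7; answer 4/7
Part 2: U1 = 4/7; threaded value p + q = 11; c = -18; -2*(-18)^2 + 5*(-18)^1 = (-648) + (-90) = -738; answer -738
Part 3: U2 = -738; d = 12; a(2) = -3*(-20) - 1*(12) = 48; iterating: a(2)=48, a(3)=-124, a(4)=324, a(5)=-848, a(6)=2220, a(7)=-5812, a(8)=15216, a(9)=-39836, a(10)=104292, a(11)=-273040, a(12)=714828, a(13)=-1871444, a(14)=4899504, a(15)=-12827068, a(16)=33581700, a(17)=-87918032; answer -87918032

-87918032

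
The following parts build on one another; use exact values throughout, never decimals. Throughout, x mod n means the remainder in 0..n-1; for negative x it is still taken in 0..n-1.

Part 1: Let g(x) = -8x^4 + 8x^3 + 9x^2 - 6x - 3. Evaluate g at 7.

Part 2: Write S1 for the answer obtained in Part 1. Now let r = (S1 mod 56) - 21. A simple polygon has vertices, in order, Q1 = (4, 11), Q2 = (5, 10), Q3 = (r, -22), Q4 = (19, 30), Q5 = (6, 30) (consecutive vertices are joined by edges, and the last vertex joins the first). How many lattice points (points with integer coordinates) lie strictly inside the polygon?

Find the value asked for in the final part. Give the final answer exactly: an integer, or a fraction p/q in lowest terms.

Part 1: -8*(7)^4 + 8*(7)^3 + 9*(7)^2 - 6*(7)^1 - 3 = (-19208) + (2744) + (441) + (-42) + (-3) = -16068; answer -16068
Part 2: S1 = -16068; r = -17; cross terms: (4*10 - 5*11)=-15, (5*-22 - -17*10)=60, (-17*30 - 19*-22)=-92, (19*30 - 6*30)=390, (6*11 - 4*30)=-54; twice the area = |289| = 289; area = 289/2; boundary points = 1 + 2 + 4 + 13 + 1 = 21; strictly interior points = area - boundary/2 + 1 = 135; answer 135

135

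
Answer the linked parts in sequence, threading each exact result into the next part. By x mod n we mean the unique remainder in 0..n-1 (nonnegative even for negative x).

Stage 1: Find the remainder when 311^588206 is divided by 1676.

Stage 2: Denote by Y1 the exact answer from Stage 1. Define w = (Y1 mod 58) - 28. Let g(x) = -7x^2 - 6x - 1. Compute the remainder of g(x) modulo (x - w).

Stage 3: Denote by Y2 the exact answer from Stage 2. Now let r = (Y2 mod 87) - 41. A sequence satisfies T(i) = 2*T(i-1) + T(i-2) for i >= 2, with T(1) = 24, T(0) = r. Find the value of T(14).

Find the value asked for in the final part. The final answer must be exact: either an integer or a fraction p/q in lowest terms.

Stage 1: squarings mod 1676: 311^1=311, 311^2=1189, 311^4=853, 311^8=225, 311^16=345, 311^32=29, 311^64=841, 311^128=9, 311^256=81, 311^512=1533, 311^1024=337, 311^2048=1277, 311^4096=1657, 311^8192=361, 311^16384=1269, 311^32768=1401, 311^65536=205, 311^131072=125, 311^262144=541, 311^524288=1057; 311^588206 = 311^2 * 311^4 * 311^8 * 311^32 * 311^128 * 311^256 * 311^2048 * 311^4096 * 311^8192 * 311^16384 * 311^32768 * 311^524288 = 197 (mod 1676); answer 197
Stage 2: Y1 = 197; w = -5; remainder = value at the root: -7*(-5)^2 - 6*(-5)^1 - 1 = (-175) + (30) + (-1) = -146; answer -146
Stage 3: Y2 = -146; r = -13; T(2) = 2*(24) + 1*(-13) = 35; iterating: T(2)=35, T(3)=94, T(4)=223, T(5)=540, T(6)=1303, T(7)=3146, T(8)=7595, T(9)=18336, T(10)=44267, T(11)=106870, T(12)=258007, T(13)=622884, T(14)=1503775; answer 1503775

1503775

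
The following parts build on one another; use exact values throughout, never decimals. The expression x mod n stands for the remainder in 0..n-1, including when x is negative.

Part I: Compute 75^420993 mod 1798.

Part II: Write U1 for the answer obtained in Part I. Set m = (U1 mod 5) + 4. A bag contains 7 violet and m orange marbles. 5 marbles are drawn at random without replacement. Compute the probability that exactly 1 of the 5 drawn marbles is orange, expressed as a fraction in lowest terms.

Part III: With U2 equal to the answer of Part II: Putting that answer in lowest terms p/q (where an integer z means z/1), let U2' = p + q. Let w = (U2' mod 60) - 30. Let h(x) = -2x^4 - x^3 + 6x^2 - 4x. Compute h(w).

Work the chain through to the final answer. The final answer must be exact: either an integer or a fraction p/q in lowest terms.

Part I: squarings mod 1798: 75^1=75, 75^2=231, 75^4=1219, 75^8=813, 75^16=1103, 75^32=1161, 75^64=1219, 75^128=813, 75^256=1103, 75^512=1161, 75^1024=1219, 75^2048=813, 75^4096=1103, 75^8192=1161, 75^16384=1219, 75^32768=813, 75^65536=1103, 75^131072=1161, 75^262144=1219; 75^420993 = 75^1 * 75^128 * 75^1024 * 75^2048 * 75^8192 * 75^16384 * 75^131072 * 75^262144 = 771 (mod 1798); answer 771
Part II: U1 = 771; m = 5; total draws C(12,5) = 792; favorable C(5,1)*C(7,4) = 175; P = 175/792; answer 175/792
Part III: U2 = 175/792; threaded value p + q = 967; w = -23; -2*(-23)^4 - 1*(-23)^3 + 6*(-23)^2 - 4*(-23)^1 = (-559682) + (12167) + (3174) + (92) = -544249; answer -544249

-544249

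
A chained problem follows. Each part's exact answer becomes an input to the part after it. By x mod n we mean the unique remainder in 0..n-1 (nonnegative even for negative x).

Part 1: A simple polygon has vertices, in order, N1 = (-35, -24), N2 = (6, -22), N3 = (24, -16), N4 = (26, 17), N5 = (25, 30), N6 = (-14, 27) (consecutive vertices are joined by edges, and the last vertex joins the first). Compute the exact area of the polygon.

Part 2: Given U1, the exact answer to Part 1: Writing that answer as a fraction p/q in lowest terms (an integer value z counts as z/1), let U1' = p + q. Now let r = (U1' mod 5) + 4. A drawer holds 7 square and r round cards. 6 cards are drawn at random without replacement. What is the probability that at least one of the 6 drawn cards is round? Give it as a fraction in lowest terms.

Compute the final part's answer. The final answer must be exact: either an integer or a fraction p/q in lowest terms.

Part 1: cross terms: (-35*-22 - 6*-24)=914, (6*-16 - 24*-22)=432, (24*17 - 26*-16)=824, (26*30 - 25*17)=355, (25*27 - -14*30)=1095, (-14*-24 - -35*27)=1281; twice the area = |4901| = 4901; area = 4901/2; answer 4901/2
Part 2: U1 = 4901/2; threaded value p + q = 4903; r = 7; total draws C(14,6) = 3003; complement C(7,6) = 7; favorable 3003 - 7 = 2996; P = 428/429; answer 428/429

428/429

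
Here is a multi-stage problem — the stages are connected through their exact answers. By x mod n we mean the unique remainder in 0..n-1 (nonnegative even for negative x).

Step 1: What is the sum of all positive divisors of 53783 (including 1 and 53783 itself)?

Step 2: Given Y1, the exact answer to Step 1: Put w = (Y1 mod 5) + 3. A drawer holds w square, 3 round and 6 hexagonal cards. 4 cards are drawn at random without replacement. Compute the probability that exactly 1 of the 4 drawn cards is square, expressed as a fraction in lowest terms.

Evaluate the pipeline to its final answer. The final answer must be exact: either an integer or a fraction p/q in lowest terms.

21/65

Step 1: 53783 is prime, so its only divisors are 1 and 53783; sigma = 1 + 53783 = 53784; answer 53784
Step 2: Y1 = 53784; w = 7; total draws C(16,4) = 1820; favorable C(7,1)*C(9,3) = 588; P = 21/65; answer 21/65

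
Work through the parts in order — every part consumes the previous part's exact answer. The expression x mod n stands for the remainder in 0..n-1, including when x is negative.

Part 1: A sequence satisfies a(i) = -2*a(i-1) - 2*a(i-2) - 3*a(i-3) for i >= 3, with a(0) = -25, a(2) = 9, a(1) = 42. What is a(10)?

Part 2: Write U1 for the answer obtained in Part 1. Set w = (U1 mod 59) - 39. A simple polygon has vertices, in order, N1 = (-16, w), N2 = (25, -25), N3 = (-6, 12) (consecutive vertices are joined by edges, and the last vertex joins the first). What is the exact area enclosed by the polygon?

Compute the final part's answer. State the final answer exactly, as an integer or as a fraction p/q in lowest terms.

495

Part 1: a(3) = -2*(9) - 2*(42) - 3*(-25) = -27; iterating: a(3)=-27, a(4)=-90, a(5)=207, a(6)=-153, a(7)=162, a(8)=-639, a(9)=1413, a(10)=-2034; answer -2034
Part 2: U1 = -2034; w = -8; cross terms: (-16*-25 - 25*-8)=600, (25*12 - -6*-25)=150, (-6*-8 - -16*12)=240; twice the area = |990| = 990; area = 495; answer 495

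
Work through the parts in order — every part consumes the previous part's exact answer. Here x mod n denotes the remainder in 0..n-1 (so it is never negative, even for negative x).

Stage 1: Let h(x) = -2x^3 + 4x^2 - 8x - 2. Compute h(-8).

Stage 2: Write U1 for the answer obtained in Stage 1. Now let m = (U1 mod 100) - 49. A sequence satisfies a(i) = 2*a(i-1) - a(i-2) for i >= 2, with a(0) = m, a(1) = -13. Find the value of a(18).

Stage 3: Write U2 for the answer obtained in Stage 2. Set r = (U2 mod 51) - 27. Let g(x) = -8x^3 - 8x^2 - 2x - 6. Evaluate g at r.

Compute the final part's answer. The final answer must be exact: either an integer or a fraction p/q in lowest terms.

Stage 1: -2*(-8)^3 + 4*(-8)^2 - 8*(-8)^1 - 2 = (1024) + (256) + (64) + (-2) = 1342; answer 1342
Stage 2: U1 = 1342; m = -7; a(2) = 2*(-13) - 1*(-7) = -19; iterating: a(2)=-19, a(3)=-25, a(4)=-31, a(5)=-37, a(6)=-43, a(7)=-49, a(8)=-55, a(9)=-61, a(10)=-67, a(11)=-73, a(12)=-79, a(13)=-85, a(14)=-91, a(15)=-97, a(16)=-103, a(17)=-109, a(18)=-115; answer -115
Stage 3: U2 = -115; r = 11; -8*(11)^3 - 8*(11)^2 - 2*(11)^1 - 6 = (-10648) + (-968) + (-22) + (-6) = -11644; answer -11644

-11644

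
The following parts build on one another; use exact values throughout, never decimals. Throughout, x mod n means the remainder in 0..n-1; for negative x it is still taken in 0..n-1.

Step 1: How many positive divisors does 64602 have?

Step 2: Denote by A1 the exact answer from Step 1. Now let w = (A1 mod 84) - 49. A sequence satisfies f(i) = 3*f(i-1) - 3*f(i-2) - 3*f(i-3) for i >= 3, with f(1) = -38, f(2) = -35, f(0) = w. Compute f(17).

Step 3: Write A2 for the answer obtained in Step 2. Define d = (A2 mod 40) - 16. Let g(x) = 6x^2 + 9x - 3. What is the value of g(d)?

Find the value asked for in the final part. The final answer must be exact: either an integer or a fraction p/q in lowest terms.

687

Step 1: 64602 = 2 * 3^2 * 37 * 97; number of divisors = (1+1) * (2+1) * (1+1) * (1+1) = 24; answer 24
Step 2: A1 = 24; w = -25; f(3) = 3*(-35) - 3*(-38) - 3*(-25) = 84; iterating: f(3)=84, f(4)=471, f(5)=1266, f(6)=2133, f(7)=1188, f(8)=-6633, f(9)=-29862, f(10)=-73251, f(11)=-110268, f(12)=-21465, f(13)=486162, f(14)=1853685, f(15)=4166964, f(16)=5481351, f(17)=-1617894; answer -1617894
Step 3: A2 = -1617894; d = 10; 6*(10)^2 + 9*(10)^1 - 3 = (600) + (90) + (-3) = 687; answer 687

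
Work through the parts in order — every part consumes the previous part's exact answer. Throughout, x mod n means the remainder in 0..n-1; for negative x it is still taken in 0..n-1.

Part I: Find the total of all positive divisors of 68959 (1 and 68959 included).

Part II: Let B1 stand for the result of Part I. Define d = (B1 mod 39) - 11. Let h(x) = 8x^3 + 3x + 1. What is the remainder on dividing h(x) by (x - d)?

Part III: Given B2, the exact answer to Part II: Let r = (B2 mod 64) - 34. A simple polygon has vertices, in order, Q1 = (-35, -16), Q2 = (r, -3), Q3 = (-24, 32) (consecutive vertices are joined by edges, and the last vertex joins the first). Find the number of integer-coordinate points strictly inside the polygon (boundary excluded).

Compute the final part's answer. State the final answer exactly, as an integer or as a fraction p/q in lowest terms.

Part I: 68959 = 11 * 6269; sigma = (1 + 11) * (1 + 6269) = 12 * 6270 = 75240; answer 75240
Part II: B1 = 75240; d = -2; remainder = value at the root: 8*(-2)^3 + 3*(-2)^1 + 1 = (-64) + (-6) + (1) = -69; answer -69
Part III: B2 = -69; r = 25; cross terms: (-35*-3 - 25*-16)=505, (25*32 - -24*-3)=728, (-24*-16 - -35*32)=1504; twice the area = |2737| = 2737; area = 2737/2; boundary points = 1 + 7 + 1 = 9; strictly interior points = area - boundary/2 + 1 = 1365; answer 1365

1365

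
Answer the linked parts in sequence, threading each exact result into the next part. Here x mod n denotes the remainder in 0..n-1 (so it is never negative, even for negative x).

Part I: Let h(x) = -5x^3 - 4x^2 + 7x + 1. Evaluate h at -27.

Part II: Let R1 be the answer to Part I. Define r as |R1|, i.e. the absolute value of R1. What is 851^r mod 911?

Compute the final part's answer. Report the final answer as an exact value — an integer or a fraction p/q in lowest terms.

896

Part I: -5*(-27)^3 - 4*(-27)^2 + 7*(-27)^1 + 1 = (98415) + (-2916) + (-189) + (1) = 95311; answer 95311
Part II: R1 = 95311; r = 95311; squarings mod 911: 851^1=851, 851^2=867, 851^4=114, 851^8=242, 851^16=260, 851^32=186, 851^64=889, 851^128=484, 851^256=129, 851^512=243, 851^1024=745, 851^2048=226, 851^4096=60, 851^8192=867, 851^16384=114, 851^32768=242, 851^65536=260; 851^95311 = 851^1 * 851^2 * 851^4 * 851^8 * 851^64 * 851^1024 * 851^4096 * 851^8192 * 851^16384 * 851^65536 = 896 (mod 911); answer 896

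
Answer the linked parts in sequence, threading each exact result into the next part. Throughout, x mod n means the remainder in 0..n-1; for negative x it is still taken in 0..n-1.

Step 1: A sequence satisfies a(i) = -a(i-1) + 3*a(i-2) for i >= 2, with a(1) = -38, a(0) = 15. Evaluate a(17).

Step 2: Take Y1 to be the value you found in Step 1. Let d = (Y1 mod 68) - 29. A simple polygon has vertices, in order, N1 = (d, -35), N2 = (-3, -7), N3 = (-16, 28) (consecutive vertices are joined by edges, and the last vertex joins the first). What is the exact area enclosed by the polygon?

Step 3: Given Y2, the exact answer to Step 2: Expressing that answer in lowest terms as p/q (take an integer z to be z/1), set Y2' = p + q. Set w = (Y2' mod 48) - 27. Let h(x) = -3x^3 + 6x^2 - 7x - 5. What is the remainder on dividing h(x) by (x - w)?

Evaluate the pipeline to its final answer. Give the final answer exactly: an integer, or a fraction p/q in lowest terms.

-2475

Step 1: a(2) = -1*(-38) + 3*(15) = 83; iterating: a(2)=83, a(3)=-197, a(4)=446, a(5)=-1037, a(6)=2375, a(7)=-5486, a(8)=12611, a(9)=-29069, a(10)=66902, a(11)=-154109, a(12)=354815, a(13)=-817142, a(14)=1881587, a(15)=-4333013, a(16)=9977774, a(17)=-22976813; answer -22976813
Step 2: Y1 = -22976813; d = 18; cross terms: (18*-7 - -3*-35)=-231, (-3*28 - -16*-7)=-196, (-16*-35 - 18*28)=56; twice the area = |-371| = 371; area = 371/2; answer 371/2
Step 3: Y2 = 371/2; threaded value p + q = 373; w = 10; remainder = value at the root: -3*(10)^3 + 6*(10)^2 - 7*(10)^1 - 5 = (-3000) + (600) + (-70) + (-5) = -2475; answer -2475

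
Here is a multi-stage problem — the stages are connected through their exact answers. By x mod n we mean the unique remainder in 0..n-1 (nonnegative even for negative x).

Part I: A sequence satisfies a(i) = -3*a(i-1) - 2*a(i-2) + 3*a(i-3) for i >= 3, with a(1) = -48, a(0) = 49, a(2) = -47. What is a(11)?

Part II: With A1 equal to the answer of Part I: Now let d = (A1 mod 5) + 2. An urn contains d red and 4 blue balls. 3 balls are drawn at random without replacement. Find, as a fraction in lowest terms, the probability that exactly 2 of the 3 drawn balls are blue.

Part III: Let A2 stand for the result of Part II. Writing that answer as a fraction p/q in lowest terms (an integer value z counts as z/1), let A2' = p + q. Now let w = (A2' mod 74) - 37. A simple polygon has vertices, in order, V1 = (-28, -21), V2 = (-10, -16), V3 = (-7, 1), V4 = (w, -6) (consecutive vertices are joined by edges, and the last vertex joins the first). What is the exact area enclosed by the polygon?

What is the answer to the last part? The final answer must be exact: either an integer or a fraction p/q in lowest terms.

Part I: a(3) = -3*(-47) - 2*(-48) + 3*(49) = 384; iterating: a(3)=384, a(4)=-1202, a(5)=2697, a(6)=-4535, a(7)=4605, a(8)=3346, a(9)=-32853, a(10)=105682, a(11)=-241302; answer -241302
Part II: A1 = -241302; d = 5; total draws C(9,3) = 84; favorable C(4,2)*C(5,1) = 30; P = 5/14; answer 5/14
Part III: A2 = 5/14; threaded value p + q = 19; w = -18; cross terms: (-28*-16 - -10*-21)=238, (-10*1 - -7*-16)=-122, (-7*-6 - -18*1)=60, (-18*-21 - -28*-6)=210; twice the area = |386| = 386; area = 193; answer 193

193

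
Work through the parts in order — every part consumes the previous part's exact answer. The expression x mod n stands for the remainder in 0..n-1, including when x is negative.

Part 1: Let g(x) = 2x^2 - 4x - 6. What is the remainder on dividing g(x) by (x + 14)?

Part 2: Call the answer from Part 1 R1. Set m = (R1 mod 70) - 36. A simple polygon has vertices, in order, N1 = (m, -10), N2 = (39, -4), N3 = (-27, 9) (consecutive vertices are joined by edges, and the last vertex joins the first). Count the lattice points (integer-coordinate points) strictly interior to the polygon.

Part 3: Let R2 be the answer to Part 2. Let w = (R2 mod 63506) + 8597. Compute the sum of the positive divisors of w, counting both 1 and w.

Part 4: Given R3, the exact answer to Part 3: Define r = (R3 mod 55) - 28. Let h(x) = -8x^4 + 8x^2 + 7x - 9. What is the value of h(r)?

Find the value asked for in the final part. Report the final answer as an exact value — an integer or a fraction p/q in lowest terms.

-606

Part 1: remainder = value at the root: 2*(-14)^2 - 4*(-14)^1 - 6 = (392) + (56) + (-6) = 442; answer 442
Part 2: R1 = 442; m = -14; cross terms: (-14*-4 - 39*-10)=446, (39*9 - -27*-4)=243, (-27*-10 - -14*9)=396; twice the area = |1085| = 1085; area = 1085/2; boundary points = 1 + 1 + 1 = 3; strictly interior points = area - boundary/2 + 1 = 542; answer 542
Part 3: R2 = 542; w = 9139; 9139 = 13 * 19 * 37; sigma = (1 + 13) * (1 + 19) * (1 + 37) = 14 * 20 * 38 = 10640; answer 10640
Part 4: R3 = 10640; r = -3; -8*(-3)^4 + 8*(-3)^2 + 7*(-3)^1 - 9 = (-648) + (72) + (-21) + (-9) = -606; answer -606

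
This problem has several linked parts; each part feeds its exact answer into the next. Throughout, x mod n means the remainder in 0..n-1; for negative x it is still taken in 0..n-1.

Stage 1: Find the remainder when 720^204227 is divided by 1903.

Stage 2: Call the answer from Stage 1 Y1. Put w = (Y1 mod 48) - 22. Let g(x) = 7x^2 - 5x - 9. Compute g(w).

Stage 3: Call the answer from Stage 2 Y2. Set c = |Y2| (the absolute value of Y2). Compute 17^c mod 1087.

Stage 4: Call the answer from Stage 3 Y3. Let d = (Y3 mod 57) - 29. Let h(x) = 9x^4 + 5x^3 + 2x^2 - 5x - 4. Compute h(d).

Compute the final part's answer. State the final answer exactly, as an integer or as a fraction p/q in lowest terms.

Stage 1: squarings mod 1903: 720^1=720, 720^2=784, 720^4=1890, 720^8=169, 720^16=16, 720^32=256, 720^64=834, 720^128=961, 720^256=566, 720^512=652, 720^1024=735, 720^2048=1676, 720^4096=148, 720^8192=971, 720^16384=856, 720^32768=81, 720^65536=852, 720^131072=861; 720^204227 = 720^1 * 720^2 * 720^64 * 720^128 * 720^256 * 720^1024 * 720^2048 * 720^4096 * 720^65536 * 720^131072 = 487 (mod 1903); answer 487
Stage 2: Y1 = 487; w = -15; 7*(-15)^2 - 5*(-15)^1 - 9 = (1575) + (75) + (-9) = 1641; answer 1641
Stage 3: Y2 = 1641; c = 1641; squarings mod 1087: 17^1=17, 17^2=289, 17^4=909, 17^8=161, 17^16=920, 17^32=714, 17^64=1080, 17^128=49, 17^256=227, 17^512=440, 17^1024=114; 17^1641 = 17^1 * 17^8 * 17^32 * 17^64 * 17^512 * 17^1024 = 691 (mod 1087); answer 691
Stage 4: Y3 = 691; d = -22; 9*(-22)^4 + 5*(-22)^3 + 2*(-22)^2 - 5*(-22)^1 - 4 = (2108304) + (-53240) + (968) + (110) + (-4) = 2056138; answer 2056138

2056138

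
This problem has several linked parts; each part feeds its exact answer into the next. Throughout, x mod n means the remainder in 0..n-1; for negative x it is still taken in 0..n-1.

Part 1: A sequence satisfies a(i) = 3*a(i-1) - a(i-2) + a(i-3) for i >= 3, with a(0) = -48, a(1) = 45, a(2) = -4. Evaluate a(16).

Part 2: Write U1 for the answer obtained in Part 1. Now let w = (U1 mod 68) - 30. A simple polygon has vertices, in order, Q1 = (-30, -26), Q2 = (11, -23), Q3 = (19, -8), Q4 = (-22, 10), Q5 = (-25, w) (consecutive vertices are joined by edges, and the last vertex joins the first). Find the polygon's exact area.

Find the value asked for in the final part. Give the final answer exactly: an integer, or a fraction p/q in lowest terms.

Part 1: a(3) = 3*(-4) - 1*(45) + 1*(-48) = -105; iterating: a(3)=-105, a(4)=-266, a(5)=-697, a(6)=-1930, a(7)=-5359, a(8)=-14844, a(9)=-41103, a(10)=-113824, a(11)=-315213, a(12)=-872918, a(13)=-2417365, a(14)=-6694390, a(15)=-18538723, a(16)=-51339144; answer -51339144
Part 2: U1 = -51339144; w = 10; cross terms: (-30*-23 - 11*-26)=976, (11*-8 - 19*-23)=349, (19*10 - -22*-8)=14, (-22*10 - -25*10)=30, (-25*-26 - -30*10)=950; twice the area = |2319| = 2319; area = 2319/2; answer 2319/2

2319/2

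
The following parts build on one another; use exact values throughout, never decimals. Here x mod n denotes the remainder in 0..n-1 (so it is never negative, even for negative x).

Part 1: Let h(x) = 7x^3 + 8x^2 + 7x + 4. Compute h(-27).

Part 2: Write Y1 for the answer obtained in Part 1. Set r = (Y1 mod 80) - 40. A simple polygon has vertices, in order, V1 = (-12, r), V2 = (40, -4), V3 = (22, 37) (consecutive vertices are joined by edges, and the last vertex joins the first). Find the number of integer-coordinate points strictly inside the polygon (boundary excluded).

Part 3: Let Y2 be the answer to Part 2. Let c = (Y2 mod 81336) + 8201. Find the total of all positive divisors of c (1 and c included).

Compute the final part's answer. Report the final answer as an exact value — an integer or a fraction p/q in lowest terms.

23520

Part 1: 7*(-27)^3 + 8*(-27)^2 + 7*(-27)^1 + 4 = (-137781) + (5832) + (-189) + (4) = -132134; answer -132134
Part 2: Y1 = -132134; r = -14; cross terms: (-12*-4 - 40*-14)=608, (40*37 - 22*-4)=1568, (22*-14 - -12*37)=136; twice the area = |2312| = 2312; area = 1156; boundary points = 2 + 1 + 17 = 20; strictly interior points = area - boundary/2 + 1 = 1147; answer 1147
Part 3: Y2 = 1147; c = 9348; 9348 = 2^2 * 3 * 19 * 41; sigma = (1 + 2 + 4) * (1 + 3) * (1 + 19) * (1 + 41) = 7 * 4 * 20 * 42 = 23520; answer 23520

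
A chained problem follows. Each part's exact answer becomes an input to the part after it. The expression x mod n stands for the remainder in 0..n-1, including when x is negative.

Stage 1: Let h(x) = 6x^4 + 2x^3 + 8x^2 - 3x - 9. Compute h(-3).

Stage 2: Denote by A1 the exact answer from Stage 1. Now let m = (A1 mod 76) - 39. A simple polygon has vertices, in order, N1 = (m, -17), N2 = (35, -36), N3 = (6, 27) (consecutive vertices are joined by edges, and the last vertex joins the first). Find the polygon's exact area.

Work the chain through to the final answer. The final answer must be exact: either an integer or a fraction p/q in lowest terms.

Stage 1: 6*(-3)^4 + 2*(-3)^3 + 8*(-3)^2 - 3*(-3)^1 - 9 = (486) + (-54) + (72) + (9) + (-9) = 504; answer 504
Stage 2: A1 = 504; m = 9; cross terms: (9*-36 - 35*-17)=271, (35*27 - 6*-36)=1161, (6*-17 - 9*27)=-345; twice the area = |1087| = 1087; area = 1087/2; answer 1087/2

1087/2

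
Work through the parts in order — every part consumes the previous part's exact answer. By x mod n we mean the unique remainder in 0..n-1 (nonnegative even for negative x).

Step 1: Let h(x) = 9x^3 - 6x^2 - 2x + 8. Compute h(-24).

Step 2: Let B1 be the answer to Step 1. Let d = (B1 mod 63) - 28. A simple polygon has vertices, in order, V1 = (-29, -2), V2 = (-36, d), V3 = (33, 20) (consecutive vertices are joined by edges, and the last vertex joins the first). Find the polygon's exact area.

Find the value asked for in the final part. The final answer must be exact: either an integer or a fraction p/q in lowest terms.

388

Step 1: 9*(-24)^3 - 6*(-24)^2 - 2*(-24)^1 + 8 = (-124416) + (-3456) + (48) + (8) = -127816; answer -127816
Step 2: B1 = -127816; d = -17; cross terms: (-29*-17 - -36*-2)=421, (-36*20 - 33*-17)=-159, (33*-2 - -29*20)=514; twice the area = |776| = 776; area = 388; answer 388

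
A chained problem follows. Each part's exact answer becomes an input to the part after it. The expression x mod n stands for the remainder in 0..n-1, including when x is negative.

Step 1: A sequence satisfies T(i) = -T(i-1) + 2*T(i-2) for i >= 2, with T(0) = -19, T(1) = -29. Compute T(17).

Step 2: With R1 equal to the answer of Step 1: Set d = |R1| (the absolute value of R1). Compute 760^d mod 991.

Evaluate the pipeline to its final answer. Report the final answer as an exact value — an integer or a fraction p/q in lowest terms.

605

Step 1: T(2) = -1*(-29) + 2*(-19) = -9; iterating: T(2)=-9, T(3)=-49, T(4)=31, T(5)=-129, T(6)=191, T(7)=-449, T(8)=831, T(9)=-1729, T(10)=3391, T(11)=-6849, T(12)=13631, T(13)=-27329, T(14)=54591, T(15)=-109249, T(16)=218431, T(17)=-436929; answer -436929
Step 2: R1 = -436929; d = 436929; squarings mod 991: 760^1=760, 760^2=838, 760^4=616, 760^8=894, 760^16=490, 760^32=278, 760^64=977, 760^128=196, 760^256=758, 760^512=775, 760^1024=79, 760^2048=295, 760^4096=808, 760^8192=786, 760^16384=403, 760^32768=876, 760^65536=342, 760^131072=26, 760^262144=676; 760^436929 = 760^1 * 760^64 * 760^128 * 760^512 * 760^2048 * 760^8192 * 760^32768 * 760^131072 * 760^262144 = 605 (mod 991); answer 605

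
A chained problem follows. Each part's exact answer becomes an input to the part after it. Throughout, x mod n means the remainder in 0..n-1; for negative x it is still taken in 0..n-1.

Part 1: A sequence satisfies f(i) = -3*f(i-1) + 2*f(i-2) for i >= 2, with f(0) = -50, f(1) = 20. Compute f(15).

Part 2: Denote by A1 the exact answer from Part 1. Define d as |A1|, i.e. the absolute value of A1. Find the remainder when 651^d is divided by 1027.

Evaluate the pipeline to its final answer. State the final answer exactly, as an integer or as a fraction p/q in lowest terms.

339

Part 1: f(2) = -3*(20) + 2*(-50) = -160; iterating: f(2)=-160, f(3)=520, f(4)=-1880, f(5)=6680, f(6)=-23800, f(7)=84760, f(8)=-301880, f(9)=1075160, f(10)=-3829240, f(11)=13638040, f(12)=-48572600, f(13)=172993880, f(14)=-616126840, f(15)=2194368280; answer 2194368280
Part 2: A1 = 2194368280; d = 2194368280; squarings mod 1027: 651^1=651, 651^2=677, 651^4=287, 651^8=209, 651^16=547, 651^32=352, 651^64=664, 651^128=313, 651^256=404, 651^512=950, 651^1024=794, 651^2048=885, 651^4096=651, 651^8192=677, 651^16384=287, 651^32768=209, 651^65536=547, 651^131072=352, 651^262144=664, 651^524288=313, 651^1048576=404, 651^2097152=950, 651^4194304=794, 651^8388608=885, 651^16777216=651, 651^33554432=677, 651^67108864=287, 651^134217728=209, 651^268435456=547, 651^536870912=352, 651^1073741824=664, 651^2147483648=313; 651^2194368280 = 651^8 * 651^16 * 651^256 * 651^512 * 651^1024 * 651^8192 * 651^16384 * 651^65536 * 651^131072 * 651^524288 * 651^4194304 * 651^8388608 * 651^33554432 * 651^2147483648 = 339 (mod 1027); answer 339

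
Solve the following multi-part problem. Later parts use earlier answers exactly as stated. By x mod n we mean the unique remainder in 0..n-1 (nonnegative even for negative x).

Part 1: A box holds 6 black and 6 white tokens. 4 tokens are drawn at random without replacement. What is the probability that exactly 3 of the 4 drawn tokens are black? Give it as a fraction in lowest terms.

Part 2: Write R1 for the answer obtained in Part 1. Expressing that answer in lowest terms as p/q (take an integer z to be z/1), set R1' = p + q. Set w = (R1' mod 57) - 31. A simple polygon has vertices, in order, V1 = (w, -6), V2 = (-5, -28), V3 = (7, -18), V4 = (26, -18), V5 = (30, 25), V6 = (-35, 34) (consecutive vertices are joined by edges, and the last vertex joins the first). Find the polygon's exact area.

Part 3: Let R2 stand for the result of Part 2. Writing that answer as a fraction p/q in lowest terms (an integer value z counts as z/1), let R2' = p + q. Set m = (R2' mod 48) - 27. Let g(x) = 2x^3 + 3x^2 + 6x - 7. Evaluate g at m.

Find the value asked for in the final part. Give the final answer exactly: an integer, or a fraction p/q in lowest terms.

-7527

Part 1: total draws C(12,4) = 495; favorable C(6,3)*C(6,1) = 120; P = 8/33; answer 8/33
Part 2: R1 = 8/33; threaded value p + q = 41; w = 10; cross terms: (10*-28 - -5*-6)=-310, (-5*-18 - 7*-28)=286, (7*-18 - 26*-18)=342, (26*25 - 30*-18)=1190, (30*34 - -35*25)=1895, (-35*-6 - 10*34)=-130; twice the area = |3273| = 3273; area = 3273/2; answer 3273/2
Part 3: R2 = 3273/2; threaded value p + q = 3275; m = -16; 2*(-16)^3 + 3*(-16)^2 + 6*(-16)^1 - 7 = (-8192) + (768) + (-96) + (-7) = -7527; answer -7527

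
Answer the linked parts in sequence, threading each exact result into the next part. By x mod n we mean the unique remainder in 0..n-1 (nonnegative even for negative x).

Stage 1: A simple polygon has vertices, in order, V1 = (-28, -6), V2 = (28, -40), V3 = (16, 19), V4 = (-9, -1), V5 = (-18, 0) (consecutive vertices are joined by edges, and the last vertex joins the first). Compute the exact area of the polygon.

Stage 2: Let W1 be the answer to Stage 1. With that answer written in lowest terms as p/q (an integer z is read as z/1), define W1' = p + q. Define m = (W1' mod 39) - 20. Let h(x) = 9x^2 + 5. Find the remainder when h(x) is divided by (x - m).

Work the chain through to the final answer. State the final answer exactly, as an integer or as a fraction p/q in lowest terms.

149

Stage 1: cross terms: (-28*-40 - 28*-6)=1288, (28*19 - 16*-40)=1172, (16*-1 - -9*19)=155, (-9*0 - -18*-1)=-18, (-18*-6 - -28*0)=108; twice the area = |2705| = 2705; area = 2705/2; answer 2705/2
Stage 2: W1 = 2705/2; threaded value p + q = 2707; m = -4; remainder = value at the root: 9*(-4)^2 + 5 = (144) + (5) = 149; answer 149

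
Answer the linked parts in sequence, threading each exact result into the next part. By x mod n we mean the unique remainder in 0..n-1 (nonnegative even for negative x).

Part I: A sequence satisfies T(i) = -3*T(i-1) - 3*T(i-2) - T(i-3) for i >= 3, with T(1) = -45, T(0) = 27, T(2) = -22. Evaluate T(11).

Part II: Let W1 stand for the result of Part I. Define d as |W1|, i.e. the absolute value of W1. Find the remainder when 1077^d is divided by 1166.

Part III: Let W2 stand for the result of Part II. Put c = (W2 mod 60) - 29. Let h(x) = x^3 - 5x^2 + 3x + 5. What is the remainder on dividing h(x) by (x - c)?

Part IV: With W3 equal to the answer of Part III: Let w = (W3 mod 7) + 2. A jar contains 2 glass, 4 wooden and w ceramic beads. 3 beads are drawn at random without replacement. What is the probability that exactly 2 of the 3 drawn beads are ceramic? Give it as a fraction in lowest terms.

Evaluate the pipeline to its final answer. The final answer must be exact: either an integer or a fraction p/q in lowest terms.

3/14

Part I: T(3) = -3*(-22) - 3*(-45) - 1*(27) = 174; iterating: T(3)=174, T(4)=-411, T(5)=733, T(6)=-1140, T(7)=1632, T(8)=-2209, T(9)=2871, T(10)=-3618, T(11)=4450; answer 4450
Part II: W1 = 4450; d = 4450; squarings mod 1166: 1077^1=1077, 1077^2=925, 1077^4=947, 1077^8=155, 1077^16=705, 1077^32=309, 1077^64=1035, 1077^128=837, 1077^256=969, 1077^512=331, 1077^1024=1123, 1077^2048=683, 1077^4096=89; 1077^4450 = 1077^2 * 1077^32 * 1077^64 * 1077^256 * 1077^4096 = 947 (mod 1166); answer 947
Part III: W2 = 947; c = 18; remainder = value at the root: 1*(18)^3 - 5*(18)^2 + 3*(18)^1 + 5 = (5832) + (-1620) + (54) + (5) = 4271; answer 4271
Part IV: W3 = 4271; w = 3; total draws C(9,3) = 84; favorable C(3,2)*C(6,1) = 18; P = 3/14; answer 3/14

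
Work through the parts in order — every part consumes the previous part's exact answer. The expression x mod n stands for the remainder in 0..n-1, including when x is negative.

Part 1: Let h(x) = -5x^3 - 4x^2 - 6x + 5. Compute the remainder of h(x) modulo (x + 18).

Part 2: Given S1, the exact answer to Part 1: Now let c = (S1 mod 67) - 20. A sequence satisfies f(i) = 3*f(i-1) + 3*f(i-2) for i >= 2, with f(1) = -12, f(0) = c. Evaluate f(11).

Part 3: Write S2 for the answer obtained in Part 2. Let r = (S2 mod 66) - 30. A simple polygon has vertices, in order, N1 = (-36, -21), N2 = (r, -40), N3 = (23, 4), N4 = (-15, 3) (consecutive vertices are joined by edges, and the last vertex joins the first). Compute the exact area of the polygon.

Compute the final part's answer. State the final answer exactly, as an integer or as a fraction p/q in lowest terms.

Part 1: remainder = value at the root: -5*(-18)^3 - 4*(-18)^2 - 6*(-18)^1 + 5 = (29160) + (-1296) + (108) + (5) = 27977; answer 27977
Part 2: S1 = 27977; c = 18; f(2) = 3*(-12) + 3*(18) = 18; iterating: f(2)=18, f(3)=18, f(4)=108, f(5)=378, f(6)=1458, f(7)=5508, f(8)=20898, f(9)=79218, f(10)=300348, f(11)=1138698; answer 1138698
Part 3: S2 = 1138698; r = -30; cross terms: (-36*-40 - -30*-21)=810, (-30*4 - 23*-40)=800, (23*3 - -15*4)=129, (-15*-21 - -36*3)=423; twice the area = |2162| = 2162; area = 1081; answer 1081

1081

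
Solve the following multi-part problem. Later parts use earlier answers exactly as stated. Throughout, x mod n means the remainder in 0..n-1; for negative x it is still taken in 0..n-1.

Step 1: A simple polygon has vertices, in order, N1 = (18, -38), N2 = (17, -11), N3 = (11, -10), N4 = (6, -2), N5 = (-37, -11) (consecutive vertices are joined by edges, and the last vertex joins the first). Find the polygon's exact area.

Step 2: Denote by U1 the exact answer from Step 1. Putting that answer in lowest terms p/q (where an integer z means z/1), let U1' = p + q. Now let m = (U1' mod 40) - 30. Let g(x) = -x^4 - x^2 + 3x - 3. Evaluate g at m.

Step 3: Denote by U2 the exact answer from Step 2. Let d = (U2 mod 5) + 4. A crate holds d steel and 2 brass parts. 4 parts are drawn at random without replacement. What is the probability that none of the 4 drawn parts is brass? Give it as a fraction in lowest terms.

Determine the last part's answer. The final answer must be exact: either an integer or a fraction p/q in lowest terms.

1/7

Step 1: cross terms: (18*-11 - 17*-38)=448, (17*-10 - 11*-11)=-49, (11*-2 - 6*-10)=38, (6*-11 - -37*-2)=-140, (-37*-38 - 18*-11)=1604; twice the area = |1901| = 1901; area = 1901/2; answer 1901/2
Step 2: U1 = 1901/2; threaded value p + q = 1903; m = -7; -1*(-7)^4 - 1*(-7)^2 + 3*(-7)^1 - 3 = (-2401) + (-49) + (-21) + (-3) = -2474; answer -2474
Step 3: U2 = -2474; d = 5; total draws C(7,4) = 35; favorable C(5,4) = 5; P = 1/7; answer 1/7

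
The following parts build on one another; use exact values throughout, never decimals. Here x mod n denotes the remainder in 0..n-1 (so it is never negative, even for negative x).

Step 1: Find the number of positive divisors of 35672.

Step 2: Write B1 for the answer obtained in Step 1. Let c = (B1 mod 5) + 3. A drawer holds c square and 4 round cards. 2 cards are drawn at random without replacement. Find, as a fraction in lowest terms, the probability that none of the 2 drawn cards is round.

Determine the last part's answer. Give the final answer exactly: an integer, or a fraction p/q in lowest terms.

Step 1: 35672 = 2^3 * 7^3 * 13; number of divisors = (3+1) * (3+1) * (1+1) = 32; answer 32
Step 2: B1 = 32; c = 5; total draws C(9,2) = 36; favorable C(5,2) = 10; P = 5/18; answer 5/18

5/18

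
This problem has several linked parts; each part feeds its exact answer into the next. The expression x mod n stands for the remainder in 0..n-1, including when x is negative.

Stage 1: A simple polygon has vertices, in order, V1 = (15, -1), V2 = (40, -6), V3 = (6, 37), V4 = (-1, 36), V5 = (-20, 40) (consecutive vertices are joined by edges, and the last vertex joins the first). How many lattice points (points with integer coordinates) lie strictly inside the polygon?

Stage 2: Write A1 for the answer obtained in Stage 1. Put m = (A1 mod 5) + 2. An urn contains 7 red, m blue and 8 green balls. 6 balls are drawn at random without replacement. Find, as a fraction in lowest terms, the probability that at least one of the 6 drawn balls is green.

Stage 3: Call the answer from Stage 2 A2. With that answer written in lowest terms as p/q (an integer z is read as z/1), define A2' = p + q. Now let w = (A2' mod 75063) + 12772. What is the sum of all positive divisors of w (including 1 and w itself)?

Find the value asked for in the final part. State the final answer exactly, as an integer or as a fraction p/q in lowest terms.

Stage 1: cross terms: (15*-6 - 40*-1)=-50, (40*37 - 6*-6)=1516, (6*36 - -1*37)=253, (-1*40 - -20*36)=680, (-20*-1 - 15*40)=-580; twice the area = |1819| = 1819; area = 1819/2; boundary points = 5 + 1 + 1 + 1 + 1 = 9; strictly interior points = area - boundary/2 + 1 = 906; answer 906
Stage 2: A1 = 906; m = 3; total draws C(18,6) = 18564; complement C(10,6) = 210; favorable 18564 - 210 = 18354; P = 437/442; answer 437/442
Stage 3: A2 = 437/442; threaded value p + q = 879; w = 13651; 13651 = 11 * 17 * 73; sigma = (1 + 11) * (1 + 17) * (1 + 73) = 12 * 18 * 74 = 15984; answer 15984

15984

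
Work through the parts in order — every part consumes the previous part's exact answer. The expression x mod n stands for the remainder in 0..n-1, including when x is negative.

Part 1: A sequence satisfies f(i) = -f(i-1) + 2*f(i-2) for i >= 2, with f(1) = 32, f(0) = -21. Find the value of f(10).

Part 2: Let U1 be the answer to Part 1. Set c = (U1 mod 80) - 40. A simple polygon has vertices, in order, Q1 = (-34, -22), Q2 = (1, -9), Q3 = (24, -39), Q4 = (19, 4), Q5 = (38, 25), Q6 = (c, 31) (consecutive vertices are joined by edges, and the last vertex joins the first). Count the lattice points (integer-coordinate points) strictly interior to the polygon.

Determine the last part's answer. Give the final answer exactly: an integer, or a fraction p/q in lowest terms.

1333

Part 1: f(2) = -1*(32) + 2*(-21) = -74; iterating: f(2)=-74, f(3)=138, f(4)=-286, f(5)=562, f(6)=-1134, f(7)=2258, f(8)=-4526, f(9)=9042, f(10)=-18094; answer -18094
Part 2: U1 = -18094; c = 26; cross terms: (-34*-9 - 1*-22)=328, (1*-39 - 24*-9)=177, (24*4 - 19*-39)=837, (19*25 - 38*4)=323, (38*31 - 26*25)=528, (26*-22 - -34*31)=482; twice the area = |2675| = 2675; area = 2675/2; boundary points = 1 + 1 + 1 + 1 + 6 + 1 = 11; strictly interior points = area - boundary/2 + 1 = 1333; answer 1333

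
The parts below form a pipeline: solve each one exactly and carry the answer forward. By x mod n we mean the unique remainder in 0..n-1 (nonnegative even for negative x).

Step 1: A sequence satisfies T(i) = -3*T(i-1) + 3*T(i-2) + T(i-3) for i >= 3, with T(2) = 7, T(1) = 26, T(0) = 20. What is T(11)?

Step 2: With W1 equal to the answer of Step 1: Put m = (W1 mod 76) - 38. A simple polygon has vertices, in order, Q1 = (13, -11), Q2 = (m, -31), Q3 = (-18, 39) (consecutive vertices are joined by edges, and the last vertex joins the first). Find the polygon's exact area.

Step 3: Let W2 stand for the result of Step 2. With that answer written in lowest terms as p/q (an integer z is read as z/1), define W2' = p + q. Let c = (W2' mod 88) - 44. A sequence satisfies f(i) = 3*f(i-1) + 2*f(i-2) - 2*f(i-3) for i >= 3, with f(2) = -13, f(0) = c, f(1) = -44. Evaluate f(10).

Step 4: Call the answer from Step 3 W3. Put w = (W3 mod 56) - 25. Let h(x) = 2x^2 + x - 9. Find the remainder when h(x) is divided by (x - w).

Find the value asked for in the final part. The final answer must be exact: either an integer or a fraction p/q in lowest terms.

1

Step 1: T(3) = -3*(7) + 3*(26) + 1*(20) = 77; iterating: T(3)=77, T(4)=-184, T(5)=790, T(6)=-2845, T(7)=10721, T(8)=-39908, T(9)=149042, T(10)=-556129, T(11)=2075605; answer 2075605
Step 2: W1 = 2075605; m = 7; cross terms: (13*-31 - 7*-11)=-326, (7*39 - -18*-31)=-285, (-18*-11 - 13*39)=-309; twice the area = |-920| = 920; area = 460; answer 460
Step 3: W2 = 460; threaded value p + q = 461; c = -23; f(3) = 3*(-13) + 2*(-44) - 2*(-23) = -81; iterating: f(3)=-81, f(4)=-181, f(5)=-679, f(6)=-2237, f(7)=-7707, f(8)=-26237, f(9)=-89651, f(10)=-306013; answer -306013
Step 4: W3 = -306013; w = 2; remainder = value at the root: 2*(2)^2 + 1*(2)^1 - 9 = (8) + (2) + (-9) = 1; answer 1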